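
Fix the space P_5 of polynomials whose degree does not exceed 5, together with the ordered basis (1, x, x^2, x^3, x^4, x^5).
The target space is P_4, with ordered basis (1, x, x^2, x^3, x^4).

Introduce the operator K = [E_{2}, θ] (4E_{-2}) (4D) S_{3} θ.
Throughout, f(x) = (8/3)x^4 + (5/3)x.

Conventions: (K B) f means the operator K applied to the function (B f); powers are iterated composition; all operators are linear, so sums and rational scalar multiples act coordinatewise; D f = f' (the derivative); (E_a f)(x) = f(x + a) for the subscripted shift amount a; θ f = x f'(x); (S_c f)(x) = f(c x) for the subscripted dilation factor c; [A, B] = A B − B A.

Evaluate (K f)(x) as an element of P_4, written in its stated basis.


θ f = (32/3)x^4 + (5/3)x
S_{3} θ f = 864x^4 + 5x
D (S_{3} θ) f = 3456x^3 + 5
(4D) (S_{3} θ) f = 13824x^3 + 20
E_{-2} ((4D) S_{3} θ) f = 13824x^3 - 82944x^2 + 165888x - 110572
(4E_{-2}) ((4D) S_{3} θ) f = 55296x^3 - 331776x^2 + 663552x - 442288
θ (4E_{-2}) ((4D) S_{3} θ) f = 165888x^3 - 663552x^2 + 663552x
E_{2} θ (4E_{-2}) ((4D) S_{3} θ) f = 165888x^3 + 331776x^2
E_{2} (4E_{-2}) ((4D) S_{3} θ) f = 55296x^3 + 80
θ E_{2} (4E_{-2}) ((4D) S_{3} θ) f = 165888x^3
[E_{2}, θ] (4E_{-2}) ((4D) S_{3} θ) f = 331776x^2

the result is g(x) = 331776x^2


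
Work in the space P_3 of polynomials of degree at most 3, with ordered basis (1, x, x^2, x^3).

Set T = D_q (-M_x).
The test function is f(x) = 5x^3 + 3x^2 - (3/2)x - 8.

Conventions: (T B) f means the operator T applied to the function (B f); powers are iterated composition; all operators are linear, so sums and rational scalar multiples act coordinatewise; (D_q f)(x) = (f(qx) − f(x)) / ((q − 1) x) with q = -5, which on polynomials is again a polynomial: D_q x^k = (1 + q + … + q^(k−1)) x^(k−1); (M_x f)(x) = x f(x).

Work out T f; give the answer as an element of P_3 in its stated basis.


M_x f = 5x^4 + 3x^3 - (3/2)x^2 - 8x
(-M_x) f = -5x^4 - 3x^3 + (3/2)x^2 + 8x
D_q (-M_x) f = 520x^3 - 63x^2 - 6x + 8

the image equals g(x) = 520x^3 - 63x^2 - 6x + 8


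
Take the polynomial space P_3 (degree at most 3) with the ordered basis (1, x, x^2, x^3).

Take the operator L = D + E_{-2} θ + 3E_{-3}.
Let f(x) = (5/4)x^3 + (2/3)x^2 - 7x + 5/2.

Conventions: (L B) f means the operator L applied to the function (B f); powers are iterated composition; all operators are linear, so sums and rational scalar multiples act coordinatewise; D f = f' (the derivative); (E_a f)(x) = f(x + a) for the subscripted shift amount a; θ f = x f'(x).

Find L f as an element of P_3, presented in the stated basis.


D f = (15/4)x^2 + (4/3)x - 7
θ f = (15/4)x^3 + (4/3)x^2 - 7x
E_{-2} θ f = (15/4)x^3 - (127/6)x^2 + (98/3)x - 32/3
E_{-3} f = (5/4)x^3 - (127/12)x^2 + (91/4)x - 17/4
(3E_{-3}) f = (15/4)x^3 - (127/4)x^2 + (273/4)x - 51/4
(D + E_{-2} θ + 3E_{-3}) f = (15/2)x^3 - (295/6)x^2 + (409/4)x - 365/12

the image equals g(x) = (15/2)x^3 - (295/6)x^2 + (409/4)x - 365/12


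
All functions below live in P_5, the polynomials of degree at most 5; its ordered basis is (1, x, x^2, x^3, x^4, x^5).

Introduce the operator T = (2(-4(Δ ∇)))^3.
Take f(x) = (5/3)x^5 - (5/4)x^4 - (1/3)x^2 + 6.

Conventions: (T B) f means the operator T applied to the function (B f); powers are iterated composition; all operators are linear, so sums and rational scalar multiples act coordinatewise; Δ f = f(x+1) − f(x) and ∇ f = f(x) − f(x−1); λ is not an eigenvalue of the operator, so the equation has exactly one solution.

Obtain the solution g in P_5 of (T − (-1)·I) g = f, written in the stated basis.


g(x) = (5/3)x^5 - (5/4)x^4 - (1/3)x^2 + 6

write g with unknown coordinates in the stated basis and equate coefficients in (T − (-1)·I) g = f
solving from the highest basis element down gives g = (5/3)x^5 - (5/4)x^4 - (1/3)x^2 + 6
check: T g = 0
so T g − (-1)·g = (5/3)x^5 - (5/4)x^4 - (1/3)x^2 + 6 = f ✓


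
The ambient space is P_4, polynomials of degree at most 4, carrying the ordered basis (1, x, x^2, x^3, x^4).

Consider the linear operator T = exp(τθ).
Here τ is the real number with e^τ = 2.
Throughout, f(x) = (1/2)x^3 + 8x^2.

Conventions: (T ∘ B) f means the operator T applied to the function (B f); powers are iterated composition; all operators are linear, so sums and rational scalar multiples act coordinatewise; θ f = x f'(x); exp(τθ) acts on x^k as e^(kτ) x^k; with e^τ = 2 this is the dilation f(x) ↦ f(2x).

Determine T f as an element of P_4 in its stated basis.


exp(τθ) x^k = e^(kτ) x^k; with e^τ = 2 this sends x^k to 2^k x^k
x^2 ↦ 4 x^2
x^3 ↦ 8 x^3
applying this coordinatewise to f: exp(τθ) f = 4x^3 + 32x^2

g(x) = 4x^3 + 32x^2


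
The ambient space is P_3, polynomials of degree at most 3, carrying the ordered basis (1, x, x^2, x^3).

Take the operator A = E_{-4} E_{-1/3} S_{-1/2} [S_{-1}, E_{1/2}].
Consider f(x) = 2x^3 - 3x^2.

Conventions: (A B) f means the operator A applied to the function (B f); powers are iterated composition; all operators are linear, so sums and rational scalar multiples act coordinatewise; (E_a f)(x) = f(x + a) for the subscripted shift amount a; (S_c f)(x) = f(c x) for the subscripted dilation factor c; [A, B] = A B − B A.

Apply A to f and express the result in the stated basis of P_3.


the result is g(x) = (3/2)x^2 - 16x + 125/3

E_{1/2} f = 2x^3 - (3/2)x - 1/2
S_{-1} E_{1/2} f = -2x^3 + (3/2)x - 1/2
S_{-1} f = -2x^3 - 3x^2
E_{1/2} S_{-1} f = -2x^3 - 6x^2 - (9/2)x - 1
[S_{-1}, E_{1/2}] f = 6x^2 + 6x + 1/2
S_{-1/2} [S_{-1}, E_{1/2}] f = (3/2)x^2 - 3x + 1/2
E_{-1/3} S_{-1/2} [S_{-1}, E_{1/2}] f = (3/2)x^2 - 4x + 5/3
E_{-4} (E_{-1/3} S_{-1/2}) [S_{-1}, E_{1/2}] f = (3/2)x^2 - 16x + 125/3


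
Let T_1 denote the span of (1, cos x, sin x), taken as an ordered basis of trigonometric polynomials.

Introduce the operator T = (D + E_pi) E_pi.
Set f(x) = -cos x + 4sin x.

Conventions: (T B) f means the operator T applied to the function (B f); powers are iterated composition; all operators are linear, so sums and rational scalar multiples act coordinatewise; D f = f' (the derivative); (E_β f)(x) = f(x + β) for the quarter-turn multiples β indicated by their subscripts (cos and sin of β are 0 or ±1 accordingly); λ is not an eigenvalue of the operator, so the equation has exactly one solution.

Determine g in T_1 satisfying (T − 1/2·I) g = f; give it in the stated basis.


g(x) = (14/5)cos x + (12/5)sin x

write g with unknown coordinates in the stated basis and equate coefficients in (T − 1/2·I) g = f
solving from the highest basis element down gives g = (14/5)cos x + (12/5)sin x
check: T g = (2/5)cos x + (26/5)sin x
so T g − 1/2·g = -cos x + 4sin x = f ✓


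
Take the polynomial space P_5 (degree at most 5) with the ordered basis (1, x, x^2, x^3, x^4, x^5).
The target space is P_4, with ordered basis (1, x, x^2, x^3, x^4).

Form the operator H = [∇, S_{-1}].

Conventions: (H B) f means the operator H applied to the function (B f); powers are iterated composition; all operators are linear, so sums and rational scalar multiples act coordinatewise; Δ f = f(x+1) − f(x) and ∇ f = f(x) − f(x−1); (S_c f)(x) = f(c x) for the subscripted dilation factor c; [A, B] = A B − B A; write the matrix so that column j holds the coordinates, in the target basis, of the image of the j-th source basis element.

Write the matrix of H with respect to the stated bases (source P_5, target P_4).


image of 1: 0
image of x: -2
image of x^2: 4x
image of x^3: -6x^2 - 2
image of x^4: 8x^3 + 8x
image of x^5: -10x^4 - 20x^2 - 2
each image's coordinates form column j of the matrix

the matrix is [[0, -2, 0, -2, 0, -2]; [0, 0, 4, 0, 8, 0]; [0, 0, 0, -6, 0, -20]; [0, 0, 0, 0, 8, 0]; [0, 0, 0, 0, 0, -10]] (rows listed top to bottom)


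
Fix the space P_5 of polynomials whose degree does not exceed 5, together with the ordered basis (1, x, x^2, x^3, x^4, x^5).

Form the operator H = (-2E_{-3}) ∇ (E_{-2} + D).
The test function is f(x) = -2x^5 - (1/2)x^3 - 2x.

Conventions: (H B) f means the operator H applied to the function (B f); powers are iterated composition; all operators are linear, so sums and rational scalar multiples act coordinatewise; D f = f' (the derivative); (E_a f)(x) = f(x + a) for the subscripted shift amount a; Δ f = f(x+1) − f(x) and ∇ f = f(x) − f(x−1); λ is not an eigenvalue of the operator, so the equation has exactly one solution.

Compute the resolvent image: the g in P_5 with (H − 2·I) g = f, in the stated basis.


write g with unknown coordinates in the stated basis and equate coefficients in (H − 2·I) g = f
solving from the highest basis element down gives g = x^5 - 5x^4 + (441/4)x^3 - (5203/4)x^2 + (38377/4)x - 70819/2
check: H g = -10x^4 + 220x^3 - (5203/2)x^2 + (38373/2)x - 70819
so H g − 2·g = -2x^5 - (1/2)x^3 - 2x = f ✓

the result is g(x) = x^5 - 5x^4 + (441/4)x^3 - (5203/4)x^2 + (38377/4)x - 70819/2


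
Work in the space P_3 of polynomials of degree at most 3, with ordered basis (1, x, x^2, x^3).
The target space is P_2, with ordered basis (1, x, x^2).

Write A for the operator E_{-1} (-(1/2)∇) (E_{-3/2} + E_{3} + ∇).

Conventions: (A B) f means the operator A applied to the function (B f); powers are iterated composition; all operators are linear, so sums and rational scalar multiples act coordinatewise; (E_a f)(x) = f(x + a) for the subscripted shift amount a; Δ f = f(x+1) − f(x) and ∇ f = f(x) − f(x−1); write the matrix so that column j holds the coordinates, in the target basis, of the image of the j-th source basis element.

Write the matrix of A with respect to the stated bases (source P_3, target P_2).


image of 1: 0
image of x: -1
image of x^2: -2x + 1/2
image of x^3: -3x^2 + (3/2)x - 89/8
each image's coordinates form column j of the matrix

the matrix is [[0, -1, 1/2, -89/8]; [0, 0, -2, 3/2]; [0, 0, 0, -3]] (rows listed top to bottom)


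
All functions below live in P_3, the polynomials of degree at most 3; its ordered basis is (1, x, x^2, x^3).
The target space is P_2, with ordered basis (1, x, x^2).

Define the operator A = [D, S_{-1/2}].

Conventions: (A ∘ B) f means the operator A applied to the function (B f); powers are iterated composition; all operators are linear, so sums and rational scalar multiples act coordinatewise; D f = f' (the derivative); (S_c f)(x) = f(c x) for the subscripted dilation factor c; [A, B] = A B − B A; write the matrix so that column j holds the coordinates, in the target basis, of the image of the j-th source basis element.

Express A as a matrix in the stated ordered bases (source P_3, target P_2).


the matrix is [[0, -3/2, 0, 0]; [0, 0, 3/2, 0]; [0, 0, 0, -9/8]] (rows listed top to bottom)

image of 1: 0
image of x: -3/2
image of x^2: (3/2)x
image of x^3: -(9/8)x^2
each image's coordinates form column j of the matrix


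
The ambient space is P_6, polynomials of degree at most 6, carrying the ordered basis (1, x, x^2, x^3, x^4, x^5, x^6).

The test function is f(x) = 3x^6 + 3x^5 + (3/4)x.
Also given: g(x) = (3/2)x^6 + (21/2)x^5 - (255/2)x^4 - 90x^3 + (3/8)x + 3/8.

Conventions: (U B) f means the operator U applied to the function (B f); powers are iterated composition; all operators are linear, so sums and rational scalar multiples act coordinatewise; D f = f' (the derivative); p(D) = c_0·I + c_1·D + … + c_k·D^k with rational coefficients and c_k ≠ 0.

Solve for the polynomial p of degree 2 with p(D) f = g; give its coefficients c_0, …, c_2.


D^0 f = 3x^6 + 3x^5 + (3/4)x
D^1 f = 18x^5 + 15x^4 + 3/4
D^2 f = 90x^4 + 60x^3
matching coefficients of g against c_0 f + c_1 Df + … from the top degree down determines the c_i
solution: c_0 = 1/2, c_1 = 1/2, c_2 = -3/2

c_0 = 1/2, c_1 = 1/2, c_2 = -3/2


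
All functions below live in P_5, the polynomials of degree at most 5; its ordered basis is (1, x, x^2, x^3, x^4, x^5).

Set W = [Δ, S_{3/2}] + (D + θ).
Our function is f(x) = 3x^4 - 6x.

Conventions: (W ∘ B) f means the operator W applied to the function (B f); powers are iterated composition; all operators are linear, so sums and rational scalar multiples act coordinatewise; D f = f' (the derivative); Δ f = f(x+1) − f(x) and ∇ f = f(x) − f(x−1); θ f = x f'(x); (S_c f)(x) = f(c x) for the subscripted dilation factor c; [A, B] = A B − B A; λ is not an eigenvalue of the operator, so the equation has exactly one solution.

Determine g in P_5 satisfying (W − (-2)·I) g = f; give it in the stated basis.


write g with unknown coordinates in the stated basis and equate coefficients in (W − (-2)·I) g = f
solving from the highest basis element down gives g = (1/2)x^4 - (43/40)x^3 - (507/1280)x^2 - (4857/2560)x + 9889/5120
check: W g = 2x^4 + (43/20)x^3 + (507/640)x^2 - (2823/1280)x - 9889/2560
so W g − (-2)·g = 3x^4 - 6x = f ✓

the image equals g(x) = (1/2)x^4 - (43/40)x^3 - (507/1280)x^2 - (4857/2560)x + 9889/5120


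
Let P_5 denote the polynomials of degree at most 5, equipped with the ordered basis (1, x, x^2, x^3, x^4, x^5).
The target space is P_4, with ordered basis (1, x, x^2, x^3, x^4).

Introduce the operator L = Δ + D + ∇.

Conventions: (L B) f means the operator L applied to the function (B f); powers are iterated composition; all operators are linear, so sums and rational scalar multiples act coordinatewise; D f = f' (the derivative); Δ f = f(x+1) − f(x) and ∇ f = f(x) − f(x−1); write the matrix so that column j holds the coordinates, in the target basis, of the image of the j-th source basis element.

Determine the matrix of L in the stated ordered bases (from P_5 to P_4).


the matrix is [[0, 3, 0, 2, 0, 2]; [0, 0, 6, 0, 8, 0]; [0, 0, 0, 9, 0, 20]; [0, 0, 0, 0, 12, 0]; [0, 0, 0, 0, 0, 15]] (rows listed top to bottom)

image of 1: 0
image of x: 3
image of x^2: 6x
image of x^3: 9x^2 + 2
image of x^4: 12x^3 + 8x
image of x^5: 15x^4 + 20x^2 + 2
each image's coordinates form column j of the matrix


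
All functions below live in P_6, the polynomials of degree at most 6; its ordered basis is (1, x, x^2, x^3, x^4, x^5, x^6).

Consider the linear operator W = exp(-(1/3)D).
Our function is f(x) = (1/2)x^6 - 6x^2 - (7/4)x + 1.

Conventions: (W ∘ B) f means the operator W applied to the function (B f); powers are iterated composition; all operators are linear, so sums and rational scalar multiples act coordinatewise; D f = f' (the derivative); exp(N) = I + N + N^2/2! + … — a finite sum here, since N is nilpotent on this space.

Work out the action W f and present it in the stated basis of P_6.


the image equals g(x) = (1/2)x^6 - x^5 + (5/6)x^4 - (10/27)x^3 - (319/54)x^2 + (725/324)x + 2675/2916

order-1 term: -x^5 + 4x + 7/12
order-2 term: (5/6)x^4 - 2/3
order-3 term: -(10/27)x^3
order-4 term: (5/54)x^2
order-5 term: -(1/81)x
order-6 term: 1/1458
the series for exp(-(1/3)D) f terminates at order 6
exp(-(1/3)D) f = (1/2)x^6 - x^5 + (5/6)x^4 - (10/27)x^3 - (319/54)x^2 + (725/324)x + 2675/2916


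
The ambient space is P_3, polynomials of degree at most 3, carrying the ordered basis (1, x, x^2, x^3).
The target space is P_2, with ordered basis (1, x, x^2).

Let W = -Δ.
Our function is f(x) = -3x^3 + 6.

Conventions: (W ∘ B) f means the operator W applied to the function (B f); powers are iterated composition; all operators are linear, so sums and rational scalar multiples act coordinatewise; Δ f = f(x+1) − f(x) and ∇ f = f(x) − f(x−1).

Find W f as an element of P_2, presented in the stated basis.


Δ f = -9x^2 - 9x - 3
(-Δ) f = 9x^2 + 9x + 3

the image equals g(x) = 9x^2 + 9x + 3


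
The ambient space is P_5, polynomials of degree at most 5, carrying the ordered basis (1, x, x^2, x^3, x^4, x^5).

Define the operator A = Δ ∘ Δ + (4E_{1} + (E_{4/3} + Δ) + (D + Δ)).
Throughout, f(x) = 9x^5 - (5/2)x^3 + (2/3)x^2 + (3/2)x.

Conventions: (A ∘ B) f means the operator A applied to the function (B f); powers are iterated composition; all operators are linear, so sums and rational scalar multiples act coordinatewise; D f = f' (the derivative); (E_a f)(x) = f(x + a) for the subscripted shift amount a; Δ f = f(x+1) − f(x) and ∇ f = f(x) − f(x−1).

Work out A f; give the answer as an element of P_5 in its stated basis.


the image equals g(x) = 45x^5 + 375x^4 + (1735/2)x^3 + (7405/6)x^2 + (1975/2)x + 18631/54

Δ f = 45x^4 + 90x^3 + (165/2)x^2 + (233/6)x + 26/3
Δ Δ f = 180x^3 + 540x^2 + 615x + 769/3
E_{1} f = 9x^5 + 45x^4 + (175/2)x^3 + (499/6)x^2 + (121/3)x + 26/3
(4E_{1}) f = 36x^5 + 180x^4 + 350x^3 + (998/3)x^2 + (484/3)x + 104/3
E_{4/3} f = 9x^5 + 60x^4 + (315/2)x^3 + 204x^2 + (793/6)x + 950/27
Δ f = 45x^4 + 90x^3 + (165/2)x^2 + (233/6)x + 26/3
(E_{4/3} + Δ) f = 9x^5 + 105x^4 + (495/2)x^3 + (573/2)x^2 + 171x + 1184/27
D f = 45x^4 - (15/2)x^2 + (4/3)x + 3/2
Δ f = 45x^4 + 90x^3 + (165/2)x^2 + (233/6)x + 26/3
(D + Δ) f = 90x^4 + 90x^3 + 75x^2 + (241/6)x + 61/6
(4E_{1} + (E_{4/3} + Δ) + (D + Δ)) f = 45x^5 + 375x^4 + (1375/2)x^3 + (4165/6)x^2 + (745/2)x + 4789/54
(Δ ∘ Δ + (4E_{1} + (E_{4/3} + Δ) + (D + Δ))) f = 45x^5 + 375x^4 + (1735/2)x^3 + (7405/6)x^2 + (1975/2)x + 18631/54


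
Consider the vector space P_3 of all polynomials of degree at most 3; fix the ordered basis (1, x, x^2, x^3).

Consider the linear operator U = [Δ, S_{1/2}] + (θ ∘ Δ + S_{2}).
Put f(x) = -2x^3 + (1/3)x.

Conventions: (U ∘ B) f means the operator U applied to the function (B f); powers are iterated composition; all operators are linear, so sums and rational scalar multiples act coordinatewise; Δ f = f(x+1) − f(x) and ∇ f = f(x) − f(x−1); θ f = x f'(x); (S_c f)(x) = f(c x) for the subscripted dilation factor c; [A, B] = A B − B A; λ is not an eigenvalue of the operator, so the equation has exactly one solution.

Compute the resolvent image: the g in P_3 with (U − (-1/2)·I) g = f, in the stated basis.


the result is g(x) = -(4/17)x^3 + (5/17)x^2 + (2/15)x + 83/1530

write g with unknown coordinates in the stated basis and equate coefficients in (U − (-1/2)·I) g = f
solving from the highest basis element down gives g = -(4/17)x^3 + (5/17)x^2 + (2/15)x + 83/1530
check: U g = -(32/17)x^3 - (5/34)x^2 + (4/15)x - 83/3060
so U g − (-1/2)·g = -2x^3 + (1/3)x = f ✓


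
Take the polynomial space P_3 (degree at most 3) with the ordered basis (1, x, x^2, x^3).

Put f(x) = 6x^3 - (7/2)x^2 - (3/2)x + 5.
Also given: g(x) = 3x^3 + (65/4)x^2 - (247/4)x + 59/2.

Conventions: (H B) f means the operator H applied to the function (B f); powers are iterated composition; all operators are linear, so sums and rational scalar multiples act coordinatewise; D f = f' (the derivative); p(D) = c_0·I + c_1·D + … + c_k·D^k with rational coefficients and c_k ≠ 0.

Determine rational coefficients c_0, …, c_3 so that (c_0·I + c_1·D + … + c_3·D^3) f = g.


D^0 f = 6x^3 - (7/2)x^2 - (3/2)x + 5
D^1 f = 18x^2 - 7x - 3/2
D^2 f = 36x - 7
D^3 f = 36
matching coefficients of g against c_0 f + c_1 Df + … from the top degree down determines the c_i
solution: c_0 = 1/2, c_1 = 1, c_2 = -3/2, c_3 = 1/2

p(D) = (1/2)·I + D − (3/2)·D^2 + (1/2)·D^3, i.e. c_0 = 1/2, c_1 = 1, c_2 = -3/2, c_3 = 1/2


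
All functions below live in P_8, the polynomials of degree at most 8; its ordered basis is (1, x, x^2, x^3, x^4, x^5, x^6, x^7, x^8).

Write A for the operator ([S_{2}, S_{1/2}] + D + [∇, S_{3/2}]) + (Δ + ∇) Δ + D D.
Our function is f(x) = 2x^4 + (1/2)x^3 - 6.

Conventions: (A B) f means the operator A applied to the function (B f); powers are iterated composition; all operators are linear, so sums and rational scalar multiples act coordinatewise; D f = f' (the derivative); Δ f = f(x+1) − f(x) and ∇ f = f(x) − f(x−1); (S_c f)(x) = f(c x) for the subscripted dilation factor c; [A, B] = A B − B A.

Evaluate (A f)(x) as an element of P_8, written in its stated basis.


S_{1/2} f = (1/8)x^4 + (1/16)x^3 - 6
S_{2} S_{1/2} f = 2x^4 + (1/2)x^3 - 6
S_{2} f = 32x^4 + 4x^3 - 6
S_{1/2} S_{2} f = 2x^4 + (1/2)x^3 - 6
[S_{2}, S_{1/2}] f = 0
D f = 8x^3 + (3/2)x^2
S_{3/2} f = (81/8)x^4 + (27/16)x^3 - 6
∇ S_{3/2} f = (81/2)x^3 - (891/16)x^2 + (567/16)x - 135/16
∇ f = 8x^3 - (21/2)x^2 + (13/2)x - 3/2
S_{3/2} ∇ f = 27x^3 - (189/8)x^2 + (39/4)x - 3/2
[∇, S_{3/2}] f = (27/2)x^3 - (513/16)x^2 + (411/16)x - 111/16
([S_{2}, S_{1/2}] + D + [∇, S_{3/2}]) f = (43/2)x^3 - (489/16)x^2 + (411/16)x - 111/16
Δ f = 8x^3 + (27/2)x^2 + (19/2)x + 5/2
Δ Δ f = 24x^2 + 51x + 31
∇ Δ f = 24x^2 + 3x + 4
(Δ + ∇) Δ f = 48x^2 + 54x + 35
D f = 8x^3 + (3/2)x^2
D D f = 24x^2 + 3x
(([S_{2}, S_{1/2}] + D + [∇, S_{3/2}]) + (Δ + ∇) Δ + D D) f = (43/2)x^3 + (663/16)x^2 + (1323/16)x + 449/16

the result is g(x) = (43/2)x^3 + (663/16)x^2 + (1323/16)x + 449/16


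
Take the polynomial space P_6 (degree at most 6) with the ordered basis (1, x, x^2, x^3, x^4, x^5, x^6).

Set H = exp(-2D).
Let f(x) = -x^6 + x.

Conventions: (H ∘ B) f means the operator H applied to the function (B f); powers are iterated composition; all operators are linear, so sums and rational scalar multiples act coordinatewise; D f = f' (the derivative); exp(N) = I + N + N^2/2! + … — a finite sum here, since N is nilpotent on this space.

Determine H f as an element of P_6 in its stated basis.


order-1 term: 12x^5 - 2
order-2 term: -60x^4
order-3 term: 160x^3
order-4 term: -240x^2
order-5 term: 192x
order-6 term: -64
the series for exp(-2D) f terminates at order 6
exp(-2D) f = -x^6 + 12x^5 - 60x^4 + 160x^3 - 240x^2 + 193x - 66

the result is g(x) = -x^6 + 12x^5 - 60x^4 + 160x^3 - 240x^2 + 193x - 66


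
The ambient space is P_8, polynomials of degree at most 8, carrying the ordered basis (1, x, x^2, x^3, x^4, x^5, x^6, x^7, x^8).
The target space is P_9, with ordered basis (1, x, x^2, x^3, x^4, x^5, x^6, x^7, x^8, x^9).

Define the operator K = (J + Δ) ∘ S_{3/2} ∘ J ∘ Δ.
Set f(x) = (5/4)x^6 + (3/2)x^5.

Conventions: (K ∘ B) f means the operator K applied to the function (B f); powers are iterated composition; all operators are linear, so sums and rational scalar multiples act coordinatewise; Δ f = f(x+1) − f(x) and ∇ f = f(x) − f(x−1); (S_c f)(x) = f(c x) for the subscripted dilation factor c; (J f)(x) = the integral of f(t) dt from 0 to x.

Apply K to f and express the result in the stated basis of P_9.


Δ f = (15/2)x^5 + (105/4)x^4 + 40x^3 + (135/4)x^2 + 15x + 11/4
J Δ f = (5/4)x^6 + (21/4)x^5 + 10x^4 + (45/4)x^3 + (15/2)x^2 + (11/4)x
S_{3/2} (J ∘ Δ) f = (3645/256)x^6 + (5103/128)x^5 + (405/8)x^4 + (1215/32)x^3 + (135/8)x^2 + (33/8)x
J (S_{3/2} ∘ J ∘ Δ) f = (3645/1792)x^7 + (1701/256)x^6 + (81/8)x^5 + (1215/128)x^4 + (45/8)x^3 + (33/16)x^2
Δ (S_{3/2} ∘ J ∘ Δ) f = (10935/128)x^5 + (105705/256)x^4 + (14175/16)x^3 + (263655/256)x^2 + (40635/64)x + 41907/256
(J + Δ) (S_{3/2} ∘ J ∘ Δ) f = (3645/1792)x^7 + (1701/256)x^6 + (12231/128)x^5 + (108135/256)x^4 + (14265/16)x^3 + (264183/256)x^2 + (40635/64)x + 41907/256

the result is g(x) = (3645/1792)x^7 + (1701/256)x^6 + (12231/128)x^5 + (108135/256)x^4 + (14265/16)x^3 + (264183/256)x^2 + (40635/64)x + 41907/256


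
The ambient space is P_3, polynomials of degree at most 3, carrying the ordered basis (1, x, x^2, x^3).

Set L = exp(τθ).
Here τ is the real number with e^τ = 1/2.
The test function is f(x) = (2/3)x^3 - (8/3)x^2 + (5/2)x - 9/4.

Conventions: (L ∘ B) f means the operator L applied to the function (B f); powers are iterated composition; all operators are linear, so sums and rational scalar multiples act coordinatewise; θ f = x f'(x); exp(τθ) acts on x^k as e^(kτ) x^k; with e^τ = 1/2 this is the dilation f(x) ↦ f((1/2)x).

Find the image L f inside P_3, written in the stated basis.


exp(τθ) x^k = e^(kτ) x^k; with e^τ = 1/2 this sends x^k to (1/2)^k x^k
x ↦ 1/2 x
x^2 ↦ 1/4 x^2
x^3 ↦ 1/8 x^3
applying this coordinatewise to f: exp(τθ) f = (1/12)x^3 - (2/3)x^2 + (5/4)x - 9/4

g(x) = (1/12)x^3 - (2/3)x^2 + (5/4)x - 9/4


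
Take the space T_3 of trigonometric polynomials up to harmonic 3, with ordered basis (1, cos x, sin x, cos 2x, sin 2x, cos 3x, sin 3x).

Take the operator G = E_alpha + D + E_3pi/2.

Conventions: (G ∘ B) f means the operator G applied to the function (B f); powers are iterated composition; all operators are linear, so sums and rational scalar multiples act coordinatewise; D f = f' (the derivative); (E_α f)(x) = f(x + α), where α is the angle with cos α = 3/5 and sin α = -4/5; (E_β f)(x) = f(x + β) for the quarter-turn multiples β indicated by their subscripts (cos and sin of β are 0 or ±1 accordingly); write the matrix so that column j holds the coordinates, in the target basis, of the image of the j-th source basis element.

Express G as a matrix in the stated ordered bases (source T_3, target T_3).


image of 1: 2
image of cos x: (3/5)cos x + (4/5)sin x
image of sin x: -(4/5)cos x + (3/5)sin x
image of cos 2x: -(32/25)cos 2x - (26/25)sin 2x
image of sin 2x: (26/25)cos 2x - (32/25)sin 2x
image of cos 3x: -(117/125)cos 3x - (456/125)sin 3x
image of sin 3x: (456/125)cos 3x - (117/125)sin 3x
each image's coordinates form column j of the matrix

the matrix is [[2, 0, 0, 0, 0, 0, 0]; [0, 3/5, -4/5, 0, 0, 0, 0]; [0, 4/5, 3/5, 0, 0, 0, 0]; [0, 0, 0, -32/25, 26/25, 0, 0]; [0, 0, 0, -26/25, -32/25, 0, 0]; [0, 0, 0, 0, 0, -117/125, 456/125]; [0, 0, 0, 0, 0, -456/125, -117/125]] (rows listed top to bottom)


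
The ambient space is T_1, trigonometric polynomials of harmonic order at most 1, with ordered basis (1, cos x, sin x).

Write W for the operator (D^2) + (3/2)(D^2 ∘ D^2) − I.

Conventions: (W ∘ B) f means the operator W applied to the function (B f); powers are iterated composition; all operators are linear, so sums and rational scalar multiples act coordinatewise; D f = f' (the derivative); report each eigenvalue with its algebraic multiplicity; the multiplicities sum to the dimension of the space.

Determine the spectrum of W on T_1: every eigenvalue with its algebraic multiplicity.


λ = -1 (multiplicity 1), λ = -1/2 (multiplicity 2)

image of 1: -1
image of cos x: -(1/2)cos x
image of sin x: -(1/2)sin x
the matrix is diagonal; its diagonal is (-1, -1/2, -1/2)
for a triangular matrix the eigenvalues are the diagonal entries, with algebraic multiplicity their repetition count


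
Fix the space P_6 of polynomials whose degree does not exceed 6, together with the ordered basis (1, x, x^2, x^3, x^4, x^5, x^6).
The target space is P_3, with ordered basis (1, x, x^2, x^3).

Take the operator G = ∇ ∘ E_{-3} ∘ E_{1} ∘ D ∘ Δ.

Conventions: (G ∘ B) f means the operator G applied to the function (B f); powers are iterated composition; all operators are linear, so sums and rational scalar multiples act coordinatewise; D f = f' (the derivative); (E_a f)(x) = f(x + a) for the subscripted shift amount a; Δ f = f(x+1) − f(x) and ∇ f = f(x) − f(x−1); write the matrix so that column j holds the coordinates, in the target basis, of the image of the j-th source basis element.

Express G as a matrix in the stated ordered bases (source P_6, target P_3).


image of 1: 0
image of x: 0
image of x^2: 0
image of x^3: 6
image of x^4: 24x - 48
image of x^5: 60x^2 - 240x + 250
image of x^6: 120x^3 - 720x^2 + 1500x - 1080
each image's coordinates form column j of the matrix

the matrix is [[0, 0, 0, 6, -48, 250, -1080]; [0, 0, 0, 0, 24, -240, 1500]; [0, 0, 0, 0, 0, 60, -720]; [0, 0, 0, 0, 0, 0, 120]] (rows listed top to bottom)


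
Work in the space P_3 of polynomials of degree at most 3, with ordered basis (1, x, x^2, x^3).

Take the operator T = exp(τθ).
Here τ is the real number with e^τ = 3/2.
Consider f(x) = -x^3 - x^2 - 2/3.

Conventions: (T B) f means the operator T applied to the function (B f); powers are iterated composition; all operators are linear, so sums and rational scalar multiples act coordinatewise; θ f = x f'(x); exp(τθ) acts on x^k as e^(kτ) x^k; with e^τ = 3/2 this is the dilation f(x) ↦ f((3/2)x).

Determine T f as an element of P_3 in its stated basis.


g(x) = -(27/8)x^3 - (9/4)x^2 - 2/3

exp(τθ) x^k = e^(kτ) x^k; with e^τ = 3/2 this sends x^k to (3/2)^k x^k
x^2 ↦ 9/4 x^2
x^3 ↦ 27/8 x^3
applying this coordinatewise to f: exp(τθ) f = -(27/8)x^3 - (9/4)x^2 - 2/3


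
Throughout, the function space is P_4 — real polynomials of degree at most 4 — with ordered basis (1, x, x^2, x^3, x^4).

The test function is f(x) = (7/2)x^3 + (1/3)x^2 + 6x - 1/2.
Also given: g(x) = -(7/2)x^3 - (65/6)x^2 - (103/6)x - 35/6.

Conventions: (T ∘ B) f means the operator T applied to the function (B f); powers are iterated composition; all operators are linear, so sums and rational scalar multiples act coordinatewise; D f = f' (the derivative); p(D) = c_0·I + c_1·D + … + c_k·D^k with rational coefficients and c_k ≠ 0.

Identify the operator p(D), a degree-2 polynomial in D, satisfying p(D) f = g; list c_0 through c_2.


p(D) = -I − D − (1/2)·D^2, i.e. c_0 = -1, c_1 = -1, c_2 = -1/2

D^0 f = (7/2)x^3 + (1/3)x^2 + 6x - 1/2
D^1 f = (21/2)x^2 + (2/3)x + 6
D^2 f = 21x + 2/3
matching coefficients of g against c_0 f + c_1 Df + … from the top degree down determines the c_i
solution: c_0 = -1, c_1 = -1, c_2 = -1/2


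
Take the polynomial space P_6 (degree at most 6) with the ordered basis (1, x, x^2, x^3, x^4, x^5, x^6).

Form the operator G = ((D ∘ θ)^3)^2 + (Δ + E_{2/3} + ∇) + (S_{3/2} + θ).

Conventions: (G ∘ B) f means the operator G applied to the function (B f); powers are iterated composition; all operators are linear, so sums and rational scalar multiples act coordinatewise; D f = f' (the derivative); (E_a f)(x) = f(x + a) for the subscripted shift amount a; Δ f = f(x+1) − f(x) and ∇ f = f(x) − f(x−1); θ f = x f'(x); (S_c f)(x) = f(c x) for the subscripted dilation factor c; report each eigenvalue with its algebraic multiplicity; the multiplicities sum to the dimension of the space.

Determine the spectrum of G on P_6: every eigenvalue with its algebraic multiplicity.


image of 1: 2
image of x: (7/2)x + 8/3
image of x^2: (21/4)x^2 + (16/3)x + 4/9
image of x^3: (59/8)x^3 + 8x^2 + (4/3)x + 62/27
image of x^4: (161/16)x^4 + (32/3)x^3 + (8/3)x^2 + (248/27)x + 16/81
image of x^5: (435/32)x^5 + (40/3)x^4 + (40/9)x^3 + (620/27)x^2 + (80/81)x + 518/243
image of x^6: (1177/64)x^6 + 16x^5 + (20/3)x^4 + (1240/27)x^3 + (80/27)x^2 + (1036/81)x + 377913664/729
the matrix is upper triangular; its diagonal is (2, 7/2, 21/4, 59/8, 161/16, 435/32, 1177/64)
for a triangular matrix the eigenvalues are the diagonal entries, with algebraic multiplicity their repetition count

λ = 2 (multiplicity 1), λ = 7/2 (multiplicity 1), λ = 21/4 (multiplicity 1), λ = 59/8 (multiplicity 1), λ = 161/16 (multiplicity 1), λ = 435/32 (multiplicity 1), λ = 1177/64 (multiplicity 1)


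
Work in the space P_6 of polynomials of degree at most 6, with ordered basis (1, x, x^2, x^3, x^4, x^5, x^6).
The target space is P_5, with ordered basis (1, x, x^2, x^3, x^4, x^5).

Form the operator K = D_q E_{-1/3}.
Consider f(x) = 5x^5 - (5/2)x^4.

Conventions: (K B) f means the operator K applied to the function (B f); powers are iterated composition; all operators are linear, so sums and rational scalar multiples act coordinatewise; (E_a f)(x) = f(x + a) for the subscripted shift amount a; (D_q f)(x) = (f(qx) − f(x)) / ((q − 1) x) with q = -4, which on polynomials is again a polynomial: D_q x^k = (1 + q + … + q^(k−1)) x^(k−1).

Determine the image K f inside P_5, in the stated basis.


E_{-1/3} f = 5x^5 - (65/6)x^4 + (80/9)x^3 - (95/27)x^2 + (55/81)x - 25/486
D_q E_{-1/3} f = 1025x^4 + (1105/2)x^3 + (1040/9)x^2 + (95/9)x + 55/81

the image equals g(x) = 1025x^4 + (1105/2)x^3 + (1040/9)x^2 + (95/9)x + 55/81


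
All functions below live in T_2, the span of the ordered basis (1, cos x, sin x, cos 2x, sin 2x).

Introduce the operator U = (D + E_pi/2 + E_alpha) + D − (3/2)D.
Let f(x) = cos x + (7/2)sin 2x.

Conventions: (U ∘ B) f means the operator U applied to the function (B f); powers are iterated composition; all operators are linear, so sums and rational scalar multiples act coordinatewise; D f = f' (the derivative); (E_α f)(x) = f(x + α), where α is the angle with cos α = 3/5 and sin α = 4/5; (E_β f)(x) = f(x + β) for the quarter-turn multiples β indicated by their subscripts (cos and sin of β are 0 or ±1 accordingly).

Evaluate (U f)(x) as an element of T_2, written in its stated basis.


D f = -sin x + 7cos 2x
E_pi/2 f = -sin x - (7/2)sin 2x
E_alpha f = (3/5)cos x - (4/5)sin x + (84/25)cos 2x - (49/50)sin 2x
(D + E_pi/2 + E_alpha) f = (3/5)cos x - (14/5)sin x + (259/25)cos 2x - (112/25)sin 2x
D f = -sin x + 7cos 2x
D f = -sin x + 7cos 2x
(-(3/2)D) f = (3/2)sin x - (21/2)cos 2x
((D + E_pi/2 + E_alpha) + D − (3/2)D) f = (3/5)cos x - (23/10)sin x + (343/50)cos 2x - (112/25)sin 2x

the image equals g(x) = (3/5)cos x - (23/10)sin x + (343/50)cos 2x - (112/25)sin 2x


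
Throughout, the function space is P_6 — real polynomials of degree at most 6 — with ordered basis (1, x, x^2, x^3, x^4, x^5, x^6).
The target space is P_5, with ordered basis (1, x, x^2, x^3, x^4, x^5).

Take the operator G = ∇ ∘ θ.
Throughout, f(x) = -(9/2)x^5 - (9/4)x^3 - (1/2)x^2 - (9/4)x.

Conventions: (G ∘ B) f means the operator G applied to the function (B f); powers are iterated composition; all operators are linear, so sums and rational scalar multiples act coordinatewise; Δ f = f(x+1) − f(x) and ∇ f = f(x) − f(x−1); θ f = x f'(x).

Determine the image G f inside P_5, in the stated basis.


θ f = -(45/2)x^5 - (27/4)x^3 - x^2 - (9/4)x
∇ θ f = -(225/2)x^4 + 225x^3 - (981/4)x^2 + (523/4)x - 61/2

the result is g(x) = -(225/2)x^4 + 225x^3 - (981/4)x^2 + (523/4)x - 61/2


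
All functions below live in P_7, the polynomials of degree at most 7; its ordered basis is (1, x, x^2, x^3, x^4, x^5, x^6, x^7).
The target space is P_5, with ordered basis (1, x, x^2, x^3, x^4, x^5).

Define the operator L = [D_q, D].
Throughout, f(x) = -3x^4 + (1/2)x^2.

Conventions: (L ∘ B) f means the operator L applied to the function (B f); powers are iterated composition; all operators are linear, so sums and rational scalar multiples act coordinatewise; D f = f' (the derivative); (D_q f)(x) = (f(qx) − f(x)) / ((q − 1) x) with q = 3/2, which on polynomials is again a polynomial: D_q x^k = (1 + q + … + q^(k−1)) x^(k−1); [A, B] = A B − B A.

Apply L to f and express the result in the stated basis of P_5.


D f = -12x^3 + x
D_q D f = -57x^2 + 1
D_q f = -(195/8)x^3 + (5/4)x
D D_q f = -(585/8)x^2 + 5/4
[D_q, D] f = (129/8)x^2 - 1/4

g(x) = (129/8)x^2 - 1/4


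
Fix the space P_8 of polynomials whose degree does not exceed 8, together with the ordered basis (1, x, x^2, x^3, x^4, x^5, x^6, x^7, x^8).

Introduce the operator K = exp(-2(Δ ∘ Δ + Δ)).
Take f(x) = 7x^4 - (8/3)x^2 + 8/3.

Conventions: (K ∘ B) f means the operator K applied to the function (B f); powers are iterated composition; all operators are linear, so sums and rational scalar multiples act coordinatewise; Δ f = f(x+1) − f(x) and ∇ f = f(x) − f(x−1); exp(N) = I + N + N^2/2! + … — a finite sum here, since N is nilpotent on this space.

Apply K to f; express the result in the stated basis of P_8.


the result is g(x) = 7x^4 - 56x^3 - (260/3)x^2 + (1208/3)x + 442

order-1 term: -56x^3 - 252x^2 - (1144/3)x - 194
order-2 term: 168x^2 + 1008x + 4588/3
order-3 term: -224x - 1008
order-4 term: 112
the series for exp(-2(Δ ∘ Δ + Δ)) f terminates at order 4
exp(-2(Δ ∘ Δ + Δ)) f = 7x^4 - 56x^3 - (260/3)x^2 + (1208/3)x + 442


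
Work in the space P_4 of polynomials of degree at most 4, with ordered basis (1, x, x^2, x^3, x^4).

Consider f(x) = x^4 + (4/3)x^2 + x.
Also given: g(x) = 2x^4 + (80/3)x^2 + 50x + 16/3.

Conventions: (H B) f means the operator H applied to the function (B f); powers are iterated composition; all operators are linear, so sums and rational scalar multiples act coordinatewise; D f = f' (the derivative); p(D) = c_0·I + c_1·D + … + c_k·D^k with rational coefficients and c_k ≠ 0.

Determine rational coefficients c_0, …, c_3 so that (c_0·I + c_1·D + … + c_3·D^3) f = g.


c_0 = 2, c_1 = 0, c_2 = 2, c_3 = 2

D^0 f = x^4 + (4/3)x^2 + x
D^1 f = 4x^3 + (8/3)x + 1
D^2 f = 12x^2 + 8/3
D^3 f = 24x
matching coefficients of g against c_0 f + c_1 Df + … from the top degree down determines the c_i
solution: c_0 = 2, c_1 = 0, c_2 = 2, c_3 = 2


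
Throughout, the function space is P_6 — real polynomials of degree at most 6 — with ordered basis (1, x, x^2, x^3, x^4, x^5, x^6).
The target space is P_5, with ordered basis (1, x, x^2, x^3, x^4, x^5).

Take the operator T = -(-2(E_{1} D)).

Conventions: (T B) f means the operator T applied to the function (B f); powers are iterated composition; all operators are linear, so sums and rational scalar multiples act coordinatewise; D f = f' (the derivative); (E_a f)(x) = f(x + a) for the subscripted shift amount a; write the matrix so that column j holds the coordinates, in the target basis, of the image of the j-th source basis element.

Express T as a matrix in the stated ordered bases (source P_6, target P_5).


image of 1: 0
image of x: 2
image of x^2: 4x + 4
image of x^3: 6x^2 + 12x + 6
image of x^4: 8x^3 + 24x^2 + 24x + 8
image of x^5: 10x^4 + 40x^3 + 60x^2 + 40x + 10
image of x^6: 12x^5 + 60x^4 + 120x^3 + 120x^2 + 60x + 12
each image's coordinates form column j of the matrix

the matrix is [[0, 2, 4, 6, 8, 10, 12]; [0, 0, 4, 12, 24, 40, 60]; [0, 0, 0, 6, 24, 60, 120]; [0, 0, 0, 0, 8, 40, 120]; [0, 0, 0, 0, 0, 10, 60]; [0, 0, 0, 0, 0, 0, 12]] (rows listed top to bottom)


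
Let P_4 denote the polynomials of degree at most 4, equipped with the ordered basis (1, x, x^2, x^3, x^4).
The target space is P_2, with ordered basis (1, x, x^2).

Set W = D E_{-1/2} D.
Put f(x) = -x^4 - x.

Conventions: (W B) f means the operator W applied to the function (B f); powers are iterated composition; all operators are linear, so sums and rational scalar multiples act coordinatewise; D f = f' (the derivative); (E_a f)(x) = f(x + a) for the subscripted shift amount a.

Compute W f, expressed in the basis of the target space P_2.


g(x) = -12x^2 + 12x - 3

D f = -4x^3 - 1
E_{-1/2} D f = -4x^3 + 6x^2 - 3x - 1/2
D E_{-1/2} D f = -12x^2 + 12x - 3


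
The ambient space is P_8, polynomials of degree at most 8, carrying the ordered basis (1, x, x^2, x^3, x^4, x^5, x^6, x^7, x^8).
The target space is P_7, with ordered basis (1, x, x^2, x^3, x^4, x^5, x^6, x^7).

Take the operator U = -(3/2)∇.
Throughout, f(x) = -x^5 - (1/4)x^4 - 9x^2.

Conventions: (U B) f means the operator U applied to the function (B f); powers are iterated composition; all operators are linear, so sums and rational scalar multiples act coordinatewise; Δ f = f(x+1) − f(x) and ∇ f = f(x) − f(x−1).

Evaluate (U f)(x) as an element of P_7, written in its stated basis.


g(x) = (15/2)x^4 - (27/2)x^3 + (51/4)x^2 + 21x - 99/8

∇ f = -5x^4 + 9x^3 - (17/2)x^2 - 14x + 33/4
(-(3/2)∇) f = (15/2)x^4 - (27/2)x^3 + (51/4)x^2 + 21x - 99/8


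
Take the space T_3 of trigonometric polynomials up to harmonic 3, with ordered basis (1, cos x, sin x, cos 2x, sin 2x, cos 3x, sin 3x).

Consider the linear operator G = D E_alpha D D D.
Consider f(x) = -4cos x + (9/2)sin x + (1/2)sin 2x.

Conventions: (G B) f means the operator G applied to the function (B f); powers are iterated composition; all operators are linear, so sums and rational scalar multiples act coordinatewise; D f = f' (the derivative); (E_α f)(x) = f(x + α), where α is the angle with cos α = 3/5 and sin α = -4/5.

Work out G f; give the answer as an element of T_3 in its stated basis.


D f = (9/2)cos x + 4sin x + cos 2x
D D f = 4cos x - (9/2)sin x - 2sin 2x
D D D f = -(9/2)cos x - 4sin x - 4cos 2x
E_alpha D D D f = (1/2)cos x - 6sin x + (28/25)cos 2x - (96/25)sin 2x
D E_alpha D D D f = -6cos x - (1/2)sin x - (192/25)cos 2x - (56/25)sin 2x

the image equals g(x) = -6cos x - (1/2)sin x - (192/25)cos 2x - (56/25)sin 2x


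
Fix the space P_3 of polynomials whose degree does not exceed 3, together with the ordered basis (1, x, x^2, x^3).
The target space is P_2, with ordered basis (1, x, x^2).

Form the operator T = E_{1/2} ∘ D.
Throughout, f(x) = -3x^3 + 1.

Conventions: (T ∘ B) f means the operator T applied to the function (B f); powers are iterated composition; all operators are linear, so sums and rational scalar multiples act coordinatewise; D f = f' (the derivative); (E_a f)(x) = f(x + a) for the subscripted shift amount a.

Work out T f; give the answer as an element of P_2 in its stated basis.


D f = -9x^2
E_{1/2} D f = -9x^2 - 9x - 9/4

the image equals g(x) = -9x^2 - 9x - 9/4
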